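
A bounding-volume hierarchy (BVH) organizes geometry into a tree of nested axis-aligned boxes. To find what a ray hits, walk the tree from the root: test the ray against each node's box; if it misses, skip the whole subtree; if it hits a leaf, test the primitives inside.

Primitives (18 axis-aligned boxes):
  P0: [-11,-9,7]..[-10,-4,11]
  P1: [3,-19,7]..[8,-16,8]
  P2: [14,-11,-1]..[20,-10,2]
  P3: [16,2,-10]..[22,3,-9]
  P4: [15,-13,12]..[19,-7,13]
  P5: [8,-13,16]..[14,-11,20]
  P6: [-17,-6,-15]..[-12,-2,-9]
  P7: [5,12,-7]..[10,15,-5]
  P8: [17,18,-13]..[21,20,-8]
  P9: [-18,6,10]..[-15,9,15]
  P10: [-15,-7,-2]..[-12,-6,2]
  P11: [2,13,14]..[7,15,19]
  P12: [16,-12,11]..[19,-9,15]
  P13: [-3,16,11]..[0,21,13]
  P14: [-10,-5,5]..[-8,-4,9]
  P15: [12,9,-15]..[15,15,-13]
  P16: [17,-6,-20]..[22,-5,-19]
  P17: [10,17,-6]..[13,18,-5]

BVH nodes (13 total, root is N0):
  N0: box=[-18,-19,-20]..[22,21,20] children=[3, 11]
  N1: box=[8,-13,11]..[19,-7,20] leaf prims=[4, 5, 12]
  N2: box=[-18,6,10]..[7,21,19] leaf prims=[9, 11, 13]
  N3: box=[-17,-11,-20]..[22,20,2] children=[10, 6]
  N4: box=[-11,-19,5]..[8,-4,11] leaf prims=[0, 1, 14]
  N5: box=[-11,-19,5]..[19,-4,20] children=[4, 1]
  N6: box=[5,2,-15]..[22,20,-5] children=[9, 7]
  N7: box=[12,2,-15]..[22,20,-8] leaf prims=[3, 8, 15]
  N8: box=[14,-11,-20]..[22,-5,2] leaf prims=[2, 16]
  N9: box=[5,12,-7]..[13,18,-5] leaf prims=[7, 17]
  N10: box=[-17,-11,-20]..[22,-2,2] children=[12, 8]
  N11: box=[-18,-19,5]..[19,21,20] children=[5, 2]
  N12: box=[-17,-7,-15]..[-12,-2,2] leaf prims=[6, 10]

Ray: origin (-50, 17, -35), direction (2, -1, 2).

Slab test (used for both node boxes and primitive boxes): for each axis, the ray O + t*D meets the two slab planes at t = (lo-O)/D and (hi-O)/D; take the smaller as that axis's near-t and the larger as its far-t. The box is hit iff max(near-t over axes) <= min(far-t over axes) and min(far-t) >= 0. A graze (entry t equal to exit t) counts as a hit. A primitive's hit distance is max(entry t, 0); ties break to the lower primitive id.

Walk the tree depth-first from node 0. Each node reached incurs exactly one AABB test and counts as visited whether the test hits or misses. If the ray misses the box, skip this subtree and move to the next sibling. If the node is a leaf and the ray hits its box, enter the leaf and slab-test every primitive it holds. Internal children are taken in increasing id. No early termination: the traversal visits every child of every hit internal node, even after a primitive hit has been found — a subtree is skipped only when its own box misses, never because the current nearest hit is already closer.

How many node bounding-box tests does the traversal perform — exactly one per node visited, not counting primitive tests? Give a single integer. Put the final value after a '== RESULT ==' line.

Walk:
N0 x:[16,36] y:[-4,36] z:[15/2,55/2] -> hit [16,55/2], descend [3, 11]
  N3 x:[33/2,36] y:[-3,28] z:[15/2,37/2] -> hit [33/2,37/2], descend [6, 10]
    N6 x:[55/2,36] y:[-3,15] z:[10,15] -> miss, prune
    N10 x:[33/2,36] y:[19,28] z:[15/2,37/2] -> miss, prune
  N11 x:[16,69/2] y:[-4,36] z:[20,55/2] -> hit [20,55/2], descend [2, 5]
    N2 x:[16,57/2] y:[-4,11] z:[45/2,27] -> miss, prune
    N5 x:[39/2,69/2] y:[21,36] z:[20,55/2] -> hit [21,55/2], descend [1, 4]
      N1 x:[29,69/2] y:[24,30] z:[23,55/2] -> miss, prune
      N4 x:[39/2,29] y:[21,36] z:[20,23] -> hit [21,23] leaf, test {P0(miss), P1(miss), P14@t=21}

order=[0, 3, 6, 10, 11, 2, 5, 1, 4]  |boxes|=9  |leaves|=1  hit=P14

== RESULT ==
9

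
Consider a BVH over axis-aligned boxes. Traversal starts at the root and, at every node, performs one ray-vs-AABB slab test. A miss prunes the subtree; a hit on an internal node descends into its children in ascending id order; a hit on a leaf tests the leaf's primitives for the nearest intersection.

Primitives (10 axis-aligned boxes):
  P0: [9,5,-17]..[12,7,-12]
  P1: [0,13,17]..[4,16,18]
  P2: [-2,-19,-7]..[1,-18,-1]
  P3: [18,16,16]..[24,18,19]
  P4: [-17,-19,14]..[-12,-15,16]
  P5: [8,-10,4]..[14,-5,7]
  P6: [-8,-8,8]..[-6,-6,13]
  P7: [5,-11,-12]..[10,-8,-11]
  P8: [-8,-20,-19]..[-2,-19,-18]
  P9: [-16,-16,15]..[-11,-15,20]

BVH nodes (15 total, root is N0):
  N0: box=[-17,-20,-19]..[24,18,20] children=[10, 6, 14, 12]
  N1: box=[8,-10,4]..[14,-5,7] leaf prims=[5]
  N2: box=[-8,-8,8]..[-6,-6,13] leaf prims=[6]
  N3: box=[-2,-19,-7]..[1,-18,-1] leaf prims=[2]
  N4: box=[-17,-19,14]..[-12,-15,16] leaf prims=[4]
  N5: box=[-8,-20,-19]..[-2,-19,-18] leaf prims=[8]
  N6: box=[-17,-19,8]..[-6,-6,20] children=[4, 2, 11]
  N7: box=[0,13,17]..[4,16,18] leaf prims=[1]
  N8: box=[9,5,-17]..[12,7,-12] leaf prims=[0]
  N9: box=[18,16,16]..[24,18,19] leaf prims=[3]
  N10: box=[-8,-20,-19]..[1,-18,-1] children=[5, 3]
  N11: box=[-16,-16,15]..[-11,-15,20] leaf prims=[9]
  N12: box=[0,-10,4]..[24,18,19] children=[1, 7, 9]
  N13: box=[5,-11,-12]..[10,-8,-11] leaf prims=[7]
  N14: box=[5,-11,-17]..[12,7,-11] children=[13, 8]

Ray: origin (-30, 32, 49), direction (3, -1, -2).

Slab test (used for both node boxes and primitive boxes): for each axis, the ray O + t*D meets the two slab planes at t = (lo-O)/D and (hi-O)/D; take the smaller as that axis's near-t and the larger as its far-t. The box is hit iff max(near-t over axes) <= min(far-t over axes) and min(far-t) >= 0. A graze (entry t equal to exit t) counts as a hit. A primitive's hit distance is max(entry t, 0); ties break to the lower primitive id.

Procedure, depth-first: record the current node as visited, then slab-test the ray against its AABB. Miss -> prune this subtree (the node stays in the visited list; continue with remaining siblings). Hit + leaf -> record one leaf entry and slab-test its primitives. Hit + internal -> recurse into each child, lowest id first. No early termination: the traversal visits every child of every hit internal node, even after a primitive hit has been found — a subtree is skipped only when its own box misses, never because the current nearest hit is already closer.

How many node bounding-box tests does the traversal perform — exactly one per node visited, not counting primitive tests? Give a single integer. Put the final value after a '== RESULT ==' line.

Traverse from the root:
N0 x:[13/3,18] y:[14,52] z:[29/2,34] -> hit [29/2,18], descend [6, 10, 12, 14]
  N6 x:[13/3,8] y:[38,51] z:[29/2,41/2] -> miss, prune
  N10 x:[22/3,31/3] y:[50,52] z:[25,34] -> miss, prune
  N12 x:[10,18] y:[14,42] z:[15,45/2] -> hit [15,18], descend [1, 7, 9]
    N1 x:[38/3,44/3] y:[37,42] z:[21,45/2] -> miss, prune
    N7 x:[10,34/3] y:[16,19] z:[31/2,16] -> miss, prune
    N9 x:[16,18] y:[14,16] z:[15,33/2] -> hit [16,16] leaf, test {P3@t=16}
  N14 x:[35/3,14] y:[25,43] z:[30,33] -> miss, prune

Visited [0, 6, 10, 12, 1, 7, 9, 14]. Tests: 8 box, 1 leaf. Nearest: P3.

== RESULT ==
8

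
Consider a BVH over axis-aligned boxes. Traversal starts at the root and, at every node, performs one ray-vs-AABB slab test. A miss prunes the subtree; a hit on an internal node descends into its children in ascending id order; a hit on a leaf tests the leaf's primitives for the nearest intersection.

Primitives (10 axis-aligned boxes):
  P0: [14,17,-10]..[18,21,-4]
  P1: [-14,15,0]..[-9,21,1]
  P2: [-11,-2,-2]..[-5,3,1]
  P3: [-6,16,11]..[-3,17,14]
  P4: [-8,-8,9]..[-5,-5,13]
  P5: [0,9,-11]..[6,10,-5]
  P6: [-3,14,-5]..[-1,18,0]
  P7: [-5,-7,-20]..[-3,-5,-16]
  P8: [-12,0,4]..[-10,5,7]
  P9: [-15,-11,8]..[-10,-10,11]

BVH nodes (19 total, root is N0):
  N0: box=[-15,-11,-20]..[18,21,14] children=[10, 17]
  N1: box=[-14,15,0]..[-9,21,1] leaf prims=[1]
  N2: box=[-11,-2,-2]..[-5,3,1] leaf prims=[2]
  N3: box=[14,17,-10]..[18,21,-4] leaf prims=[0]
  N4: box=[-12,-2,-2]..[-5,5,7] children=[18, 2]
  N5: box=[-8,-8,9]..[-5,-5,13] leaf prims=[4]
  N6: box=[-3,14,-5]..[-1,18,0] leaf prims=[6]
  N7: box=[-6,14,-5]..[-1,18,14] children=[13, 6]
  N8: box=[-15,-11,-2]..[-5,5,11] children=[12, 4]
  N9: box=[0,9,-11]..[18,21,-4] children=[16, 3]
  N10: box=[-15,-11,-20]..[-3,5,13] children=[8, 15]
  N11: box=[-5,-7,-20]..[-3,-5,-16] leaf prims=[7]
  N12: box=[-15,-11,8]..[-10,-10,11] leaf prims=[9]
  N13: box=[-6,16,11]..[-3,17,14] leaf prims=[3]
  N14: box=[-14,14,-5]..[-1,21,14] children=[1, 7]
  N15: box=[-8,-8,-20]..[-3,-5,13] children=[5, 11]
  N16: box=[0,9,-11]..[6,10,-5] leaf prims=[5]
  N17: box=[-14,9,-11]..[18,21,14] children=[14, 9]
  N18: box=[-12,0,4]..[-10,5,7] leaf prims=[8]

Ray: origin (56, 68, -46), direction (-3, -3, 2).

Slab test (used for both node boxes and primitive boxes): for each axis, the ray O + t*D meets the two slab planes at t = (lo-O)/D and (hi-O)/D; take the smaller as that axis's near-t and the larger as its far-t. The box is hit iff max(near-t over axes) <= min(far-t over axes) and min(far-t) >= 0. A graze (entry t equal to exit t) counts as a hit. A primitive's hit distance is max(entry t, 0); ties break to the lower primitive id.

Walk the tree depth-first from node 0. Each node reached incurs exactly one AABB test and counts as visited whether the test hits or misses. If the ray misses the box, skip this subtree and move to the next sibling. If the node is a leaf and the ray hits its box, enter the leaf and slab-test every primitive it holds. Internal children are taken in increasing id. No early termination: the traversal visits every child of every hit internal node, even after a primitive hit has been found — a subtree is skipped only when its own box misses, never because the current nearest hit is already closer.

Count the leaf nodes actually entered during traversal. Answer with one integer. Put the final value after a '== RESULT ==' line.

Trace the traversal:
N0 x:[38/3,71/3] y:[47/3,79/3] z:[13,30] -> hit [47/3,71/3], descend [10, 17]
  N10 x:[59/3,71/3] y:[21,79/3] z:[13,59/2] -> hit [21,71/3], descend [8, 15]
    N8 x:[61/3,71/3] y:[21,79/3] z:[22,57/2] -> hit [22,71/3], descend [4, 12]
      N4 x:[61/3,68/3] y:[21,70/3] z:[22,53/2] -> hit [22,68/3], descend [2, 18]
        N2 x:[61/3,67/3] y:[65/3,70/3] z:[22,47/2] -> hit [22,67/3] leaf, test {P2@t=22}
        N18 x:[22,68/3] y:[21,68/3] z:[25,53/2] -> miss, prune
      N12 x:[22,71/3] y:[26,79/3] z:[27,57/2] -> miss, prune
    N15 x:[59/3,64/3] y:[73/3,76/3] z:[13,59/2] -> miss, prune
  N17 x:[38/3,70/3] y:[47/3,59/3] z:[35/2,30] -> hit [35/2,59/3], descend [9, 14]
    N9 x:[38/3,56/3] y:[47/3,59/3] z:[35/2,21] -> hit [35/2,56/3], descend [3, 16]
      N3 x:[38/3,14] y:[47/3,17] z:[18,21] -> miss, prune
      N16 x:[50/3,56/3] y:[58/3,59/3] z:[35/2,41/2] -> miss, prune
    N14 x:[19,70/3] y:[47/3,18] z:[41/2,30] -> miss, prune

Visited [0, 10, 8, 4, 2, 18, 12, 15, 17, 9, 3, 16, 14]. Tests: 13 box, 1 leaf. Nearest: P2.

== RESULT ==
1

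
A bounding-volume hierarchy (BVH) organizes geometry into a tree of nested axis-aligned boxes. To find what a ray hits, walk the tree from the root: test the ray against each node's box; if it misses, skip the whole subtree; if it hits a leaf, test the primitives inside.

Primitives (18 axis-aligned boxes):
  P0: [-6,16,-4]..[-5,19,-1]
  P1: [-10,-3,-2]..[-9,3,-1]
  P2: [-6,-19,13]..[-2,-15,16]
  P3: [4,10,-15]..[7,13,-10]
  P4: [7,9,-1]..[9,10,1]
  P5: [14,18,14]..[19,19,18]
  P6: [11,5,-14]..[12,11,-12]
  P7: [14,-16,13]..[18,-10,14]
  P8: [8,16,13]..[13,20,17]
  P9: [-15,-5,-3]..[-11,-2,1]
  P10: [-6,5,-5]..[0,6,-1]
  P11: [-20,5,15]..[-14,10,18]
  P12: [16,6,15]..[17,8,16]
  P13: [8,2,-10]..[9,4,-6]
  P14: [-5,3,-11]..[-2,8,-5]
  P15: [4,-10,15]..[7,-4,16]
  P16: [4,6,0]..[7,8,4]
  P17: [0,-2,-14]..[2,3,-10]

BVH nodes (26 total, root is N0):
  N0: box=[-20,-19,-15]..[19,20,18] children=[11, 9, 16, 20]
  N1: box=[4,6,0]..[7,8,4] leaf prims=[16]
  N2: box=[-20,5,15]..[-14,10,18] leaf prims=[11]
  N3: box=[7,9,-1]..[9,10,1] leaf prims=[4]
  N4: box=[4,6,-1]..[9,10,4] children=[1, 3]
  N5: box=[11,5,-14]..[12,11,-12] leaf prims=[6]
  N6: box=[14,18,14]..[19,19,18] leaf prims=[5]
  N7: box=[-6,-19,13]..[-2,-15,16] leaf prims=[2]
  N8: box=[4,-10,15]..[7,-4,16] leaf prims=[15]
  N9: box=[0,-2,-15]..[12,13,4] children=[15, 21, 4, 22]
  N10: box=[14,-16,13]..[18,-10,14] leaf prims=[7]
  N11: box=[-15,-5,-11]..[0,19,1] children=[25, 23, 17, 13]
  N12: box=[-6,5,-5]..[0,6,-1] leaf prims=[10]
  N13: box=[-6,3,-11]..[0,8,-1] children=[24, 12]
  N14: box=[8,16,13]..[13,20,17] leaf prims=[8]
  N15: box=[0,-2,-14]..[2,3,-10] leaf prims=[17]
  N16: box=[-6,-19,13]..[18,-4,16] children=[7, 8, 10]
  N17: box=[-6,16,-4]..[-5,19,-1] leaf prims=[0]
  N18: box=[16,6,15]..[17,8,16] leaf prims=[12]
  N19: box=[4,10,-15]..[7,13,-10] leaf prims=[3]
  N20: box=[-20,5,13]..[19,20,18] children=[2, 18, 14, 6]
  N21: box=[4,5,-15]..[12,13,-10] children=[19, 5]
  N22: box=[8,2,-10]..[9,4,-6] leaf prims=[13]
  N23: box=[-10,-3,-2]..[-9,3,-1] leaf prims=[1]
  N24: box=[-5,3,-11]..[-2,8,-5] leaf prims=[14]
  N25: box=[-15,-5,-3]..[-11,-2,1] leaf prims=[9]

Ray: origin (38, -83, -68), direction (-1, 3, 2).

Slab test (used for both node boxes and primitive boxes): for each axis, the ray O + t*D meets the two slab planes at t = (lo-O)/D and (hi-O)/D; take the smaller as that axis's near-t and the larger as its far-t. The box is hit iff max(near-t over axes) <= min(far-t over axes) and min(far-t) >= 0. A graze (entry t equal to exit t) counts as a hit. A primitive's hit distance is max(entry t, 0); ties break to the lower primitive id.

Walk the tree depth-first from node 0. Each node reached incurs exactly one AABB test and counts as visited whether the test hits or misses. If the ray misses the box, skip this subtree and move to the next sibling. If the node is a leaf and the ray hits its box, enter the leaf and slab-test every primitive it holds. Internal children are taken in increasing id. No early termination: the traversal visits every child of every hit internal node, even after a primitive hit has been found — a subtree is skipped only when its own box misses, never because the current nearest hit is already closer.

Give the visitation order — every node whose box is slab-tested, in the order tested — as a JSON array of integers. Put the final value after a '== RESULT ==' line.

Trace the traversal:
N0 x:[19,58] y:[64/3,103/3] z:[53/2,43] -> hit [53/2,103/3], descend [9, 11, 16, 20]
  N9 x:[26,38] y:[27,32] z:[53/2,36] -> hit [27,32], descend [4, 15, 21, 22]
    N4 x:[29,34] y:[89/3,31] z:[67/2,36] -> miss, prune
    N15 x:[36,38] y:[27,86/3] z:[27,29] -> miss, prune
    N21 x:[26,34] y:[88/3,32] z:[53/2,29] -> miss, prune
    N22 x:[29,30] y:[85/3,29] z:[29,31] -> hit [29,29] leaf, test {P13@t=29}
  N11 x:[38,53] y:[26,34] z:[57/2,69/2] -> miss, prune
  N16 x:[20,44] y:[64/3,79/3] z:[81/2,42] -> miss, prune
  N20 x:[19,58] y:[88/3,103/3] z:[81/2,43] -> miss, prune

9 AABB tests over nodes [0, 9, 4, 15, 21, 22, 11, 16, 20]; 1 leaf entered; closest P13.

== RESULT ==
[0, 9, 4, 15, 21, 22, 11, 16, 20]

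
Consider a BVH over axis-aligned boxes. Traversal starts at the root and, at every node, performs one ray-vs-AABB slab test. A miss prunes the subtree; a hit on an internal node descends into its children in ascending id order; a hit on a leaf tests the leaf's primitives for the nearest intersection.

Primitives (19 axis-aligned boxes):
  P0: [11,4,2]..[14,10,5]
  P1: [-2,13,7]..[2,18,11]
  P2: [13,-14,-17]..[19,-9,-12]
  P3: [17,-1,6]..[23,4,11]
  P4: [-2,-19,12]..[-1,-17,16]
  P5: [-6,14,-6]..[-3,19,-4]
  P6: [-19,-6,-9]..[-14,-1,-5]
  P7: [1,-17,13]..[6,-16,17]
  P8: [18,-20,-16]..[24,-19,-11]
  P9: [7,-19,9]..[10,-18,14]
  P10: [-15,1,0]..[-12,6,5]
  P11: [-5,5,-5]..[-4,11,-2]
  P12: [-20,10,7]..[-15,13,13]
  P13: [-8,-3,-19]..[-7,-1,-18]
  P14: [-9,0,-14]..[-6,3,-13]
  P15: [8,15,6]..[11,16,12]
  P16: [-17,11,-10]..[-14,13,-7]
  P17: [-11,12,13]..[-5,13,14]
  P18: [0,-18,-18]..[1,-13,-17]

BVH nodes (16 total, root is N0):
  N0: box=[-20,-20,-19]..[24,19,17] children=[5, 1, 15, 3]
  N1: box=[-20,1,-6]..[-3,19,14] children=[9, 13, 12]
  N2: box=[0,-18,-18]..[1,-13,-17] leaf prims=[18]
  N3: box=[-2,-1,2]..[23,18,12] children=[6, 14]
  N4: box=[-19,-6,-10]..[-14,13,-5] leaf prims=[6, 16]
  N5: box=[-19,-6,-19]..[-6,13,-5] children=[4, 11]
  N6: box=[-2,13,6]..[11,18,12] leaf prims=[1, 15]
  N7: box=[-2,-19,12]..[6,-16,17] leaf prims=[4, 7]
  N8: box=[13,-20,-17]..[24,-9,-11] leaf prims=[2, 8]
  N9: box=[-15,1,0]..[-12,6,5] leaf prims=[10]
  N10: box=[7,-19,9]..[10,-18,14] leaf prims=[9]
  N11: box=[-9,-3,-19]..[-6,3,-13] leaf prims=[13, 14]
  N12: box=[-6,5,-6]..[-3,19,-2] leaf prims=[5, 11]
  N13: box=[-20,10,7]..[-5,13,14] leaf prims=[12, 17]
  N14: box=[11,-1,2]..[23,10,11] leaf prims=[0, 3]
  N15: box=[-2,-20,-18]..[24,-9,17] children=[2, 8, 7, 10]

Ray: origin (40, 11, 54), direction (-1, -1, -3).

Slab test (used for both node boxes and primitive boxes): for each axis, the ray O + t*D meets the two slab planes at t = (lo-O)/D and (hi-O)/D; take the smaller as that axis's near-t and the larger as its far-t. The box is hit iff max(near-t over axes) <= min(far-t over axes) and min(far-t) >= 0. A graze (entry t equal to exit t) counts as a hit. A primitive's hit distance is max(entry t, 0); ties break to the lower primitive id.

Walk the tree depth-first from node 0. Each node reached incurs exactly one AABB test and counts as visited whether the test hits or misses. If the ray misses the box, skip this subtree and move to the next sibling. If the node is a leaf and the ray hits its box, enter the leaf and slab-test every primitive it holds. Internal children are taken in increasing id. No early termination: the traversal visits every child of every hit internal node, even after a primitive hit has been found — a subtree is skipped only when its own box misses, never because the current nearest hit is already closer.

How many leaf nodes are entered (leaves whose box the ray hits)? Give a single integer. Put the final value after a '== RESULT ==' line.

Traverse from the root:
N0 x:[16,60] y:[-8,31] z:[37/3,73/3] -> hit [16,73/3], descend [1, 3, 5, 15]
  N1 x:[43,60] y:[-8,10] z:[40/3,20] -> miss, prune
  N3 x:[17,42] y:[-7,12] z:[14,52/3] -> miss, prune
  N5 x:[46,59] y:[-2,17] z:[59/3,73/3] -> miss, prune
  N15 x:[16,42] y:[20,31] z:[37/3,24] -> hit [20,24], descend [2, 7, 8, 10]
    N2 x:[39,40] y:[24,29] z:[71/3,24] -> miss, prune
    N7 x:[34,42] y:[27,30] z:[37/3,14] -> miss, prune
    N8 x:[16,27] y:[20,31] z:[65/3,71/3] -> hit [65/3,71/3] leaf, test {P2@t=22, P8(miss)}
    N10 x:[30,33] y:[29,30] z:[40/3,15] -> miss, prune

Summary -> nodes [0, 1, 3, 5, 15, 2, 7, 8, 10]; box-tests=9; leaf-entries=1; first=P2

== RESULT ==
1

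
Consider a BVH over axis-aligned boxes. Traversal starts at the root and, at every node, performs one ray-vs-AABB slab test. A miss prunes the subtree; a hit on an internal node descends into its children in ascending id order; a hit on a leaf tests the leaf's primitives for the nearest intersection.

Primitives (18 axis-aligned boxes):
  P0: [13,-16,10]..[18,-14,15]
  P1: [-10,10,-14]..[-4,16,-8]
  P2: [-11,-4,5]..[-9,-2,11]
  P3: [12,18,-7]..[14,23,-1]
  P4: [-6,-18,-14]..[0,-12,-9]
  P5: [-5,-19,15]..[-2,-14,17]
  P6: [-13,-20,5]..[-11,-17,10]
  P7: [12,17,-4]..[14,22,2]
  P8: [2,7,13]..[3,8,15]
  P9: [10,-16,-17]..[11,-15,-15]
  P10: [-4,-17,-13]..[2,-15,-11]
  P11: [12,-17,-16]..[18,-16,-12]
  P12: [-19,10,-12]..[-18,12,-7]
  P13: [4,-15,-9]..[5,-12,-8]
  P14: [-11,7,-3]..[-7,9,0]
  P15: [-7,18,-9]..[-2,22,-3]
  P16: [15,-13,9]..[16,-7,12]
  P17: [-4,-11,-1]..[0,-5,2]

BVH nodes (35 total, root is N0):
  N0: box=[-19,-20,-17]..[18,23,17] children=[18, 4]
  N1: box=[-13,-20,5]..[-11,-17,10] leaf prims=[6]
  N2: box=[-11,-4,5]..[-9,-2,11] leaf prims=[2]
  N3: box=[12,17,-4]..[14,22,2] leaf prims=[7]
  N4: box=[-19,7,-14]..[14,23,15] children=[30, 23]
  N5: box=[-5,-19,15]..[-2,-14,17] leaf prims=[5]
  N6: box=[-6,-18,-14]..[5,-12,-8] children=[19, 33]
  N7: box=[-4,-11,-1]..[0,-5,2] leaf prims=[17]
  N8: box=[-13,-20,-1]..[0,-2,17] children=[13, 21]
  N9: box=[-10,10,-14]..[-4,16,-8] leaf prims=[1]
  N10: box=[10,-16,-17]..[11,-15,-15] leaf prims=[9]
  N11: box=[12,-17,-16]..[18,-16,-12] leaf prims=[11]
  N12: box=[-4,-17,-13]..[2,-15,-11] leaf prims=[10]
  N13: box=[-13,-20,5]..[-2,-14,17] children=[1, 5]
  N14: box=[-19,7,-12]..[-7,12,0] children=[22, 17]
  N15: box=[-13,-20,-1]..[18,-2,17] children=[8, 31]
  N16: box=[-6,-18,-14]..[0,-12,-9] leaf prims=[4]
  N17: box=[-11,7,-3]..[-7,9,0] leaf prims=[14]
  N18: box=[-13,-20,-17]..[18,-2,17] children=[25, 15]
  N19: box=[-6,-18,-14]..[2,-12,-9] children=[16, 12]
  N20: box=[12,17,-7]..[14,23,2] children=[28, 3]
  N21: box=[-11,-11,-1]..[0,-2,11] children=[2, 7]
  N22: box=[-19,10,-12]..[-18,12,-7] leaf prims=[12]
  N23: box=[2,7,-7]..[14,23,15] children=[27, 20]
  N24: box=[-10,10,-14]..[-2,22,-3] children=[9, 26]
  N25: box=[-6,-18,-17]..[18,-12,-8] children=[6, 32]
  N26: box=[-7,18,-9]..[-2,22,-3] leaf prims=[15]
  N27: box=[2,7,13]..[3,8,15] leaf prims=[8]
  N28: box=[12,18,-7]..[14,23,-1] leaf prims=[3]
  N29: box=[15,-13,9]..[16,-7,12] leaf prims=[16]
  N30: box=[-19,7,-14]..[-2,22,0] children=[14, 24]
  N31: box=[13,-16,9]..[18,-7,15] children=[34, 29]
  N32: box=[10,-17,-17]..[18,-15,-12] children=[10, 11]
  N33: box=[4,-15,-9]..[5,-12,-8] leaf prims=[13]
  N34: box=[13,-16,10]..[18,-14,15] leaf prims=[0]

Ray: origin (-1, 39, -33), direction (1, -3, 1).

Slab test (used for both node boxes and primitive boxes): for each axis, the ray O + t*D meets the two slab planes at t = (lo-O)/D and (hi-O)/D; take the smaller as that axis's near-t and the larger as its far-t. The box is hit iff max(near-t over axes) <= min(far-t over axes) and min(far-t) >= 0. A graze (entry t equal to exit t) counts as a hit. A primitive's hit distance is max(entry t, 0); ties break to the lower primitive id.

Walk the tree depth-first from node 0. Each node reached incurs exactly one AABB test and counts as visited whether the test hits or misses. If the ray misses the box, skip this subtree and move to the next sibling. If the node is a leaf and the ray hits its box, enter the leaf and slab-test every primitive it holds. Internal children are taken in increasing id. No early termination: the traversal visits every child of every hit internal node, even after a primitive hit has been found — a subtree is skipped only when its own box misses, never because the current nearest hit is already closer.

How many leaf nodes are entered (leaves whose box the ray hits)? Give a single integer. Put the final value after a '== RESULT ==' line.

Trace the traversal:
N0 x:[-18,19] y:[16/3,59/3] z:[16,50] -> hit [16,19], descend [4, 18]
  N4 x:[-18,15] y:[16/3,32/3] z:[19,48] -> miss, prune
  N18 x:[-12,19] y:[41/3,59/3] z:[16,50] -> hit [16,19], descend [15, 25]
    N15 x:[-12,19] y:[41/3,59/3] z:[32,50] -> miss, prune
    N25 x:[-5,19] y:[17,19] z:[16,25] -> hit [17,19], descend [6, 32]
      N6 x:[-5,6] y:[17,19] z:[19,25] -> miss, prune
      N32 x:[11,19] y:[18,56/3] z:[16,21] -> hit [18,56/3], descend [10, 11]
        N10 x:[11,12] y:[18,55/3] z:[16,18] -> miss, prune
        N11 x:[13,19] y:[55/3,56/3] z:[17,21] -> hit [55/3,56/3] leaf, test {P11@t=55/3}

order=[0, 4, 18, 15, 25, 6, 32, 10, 11]  |boxes|=9  |leaves|=1  hit=P11

== RESULT ==
1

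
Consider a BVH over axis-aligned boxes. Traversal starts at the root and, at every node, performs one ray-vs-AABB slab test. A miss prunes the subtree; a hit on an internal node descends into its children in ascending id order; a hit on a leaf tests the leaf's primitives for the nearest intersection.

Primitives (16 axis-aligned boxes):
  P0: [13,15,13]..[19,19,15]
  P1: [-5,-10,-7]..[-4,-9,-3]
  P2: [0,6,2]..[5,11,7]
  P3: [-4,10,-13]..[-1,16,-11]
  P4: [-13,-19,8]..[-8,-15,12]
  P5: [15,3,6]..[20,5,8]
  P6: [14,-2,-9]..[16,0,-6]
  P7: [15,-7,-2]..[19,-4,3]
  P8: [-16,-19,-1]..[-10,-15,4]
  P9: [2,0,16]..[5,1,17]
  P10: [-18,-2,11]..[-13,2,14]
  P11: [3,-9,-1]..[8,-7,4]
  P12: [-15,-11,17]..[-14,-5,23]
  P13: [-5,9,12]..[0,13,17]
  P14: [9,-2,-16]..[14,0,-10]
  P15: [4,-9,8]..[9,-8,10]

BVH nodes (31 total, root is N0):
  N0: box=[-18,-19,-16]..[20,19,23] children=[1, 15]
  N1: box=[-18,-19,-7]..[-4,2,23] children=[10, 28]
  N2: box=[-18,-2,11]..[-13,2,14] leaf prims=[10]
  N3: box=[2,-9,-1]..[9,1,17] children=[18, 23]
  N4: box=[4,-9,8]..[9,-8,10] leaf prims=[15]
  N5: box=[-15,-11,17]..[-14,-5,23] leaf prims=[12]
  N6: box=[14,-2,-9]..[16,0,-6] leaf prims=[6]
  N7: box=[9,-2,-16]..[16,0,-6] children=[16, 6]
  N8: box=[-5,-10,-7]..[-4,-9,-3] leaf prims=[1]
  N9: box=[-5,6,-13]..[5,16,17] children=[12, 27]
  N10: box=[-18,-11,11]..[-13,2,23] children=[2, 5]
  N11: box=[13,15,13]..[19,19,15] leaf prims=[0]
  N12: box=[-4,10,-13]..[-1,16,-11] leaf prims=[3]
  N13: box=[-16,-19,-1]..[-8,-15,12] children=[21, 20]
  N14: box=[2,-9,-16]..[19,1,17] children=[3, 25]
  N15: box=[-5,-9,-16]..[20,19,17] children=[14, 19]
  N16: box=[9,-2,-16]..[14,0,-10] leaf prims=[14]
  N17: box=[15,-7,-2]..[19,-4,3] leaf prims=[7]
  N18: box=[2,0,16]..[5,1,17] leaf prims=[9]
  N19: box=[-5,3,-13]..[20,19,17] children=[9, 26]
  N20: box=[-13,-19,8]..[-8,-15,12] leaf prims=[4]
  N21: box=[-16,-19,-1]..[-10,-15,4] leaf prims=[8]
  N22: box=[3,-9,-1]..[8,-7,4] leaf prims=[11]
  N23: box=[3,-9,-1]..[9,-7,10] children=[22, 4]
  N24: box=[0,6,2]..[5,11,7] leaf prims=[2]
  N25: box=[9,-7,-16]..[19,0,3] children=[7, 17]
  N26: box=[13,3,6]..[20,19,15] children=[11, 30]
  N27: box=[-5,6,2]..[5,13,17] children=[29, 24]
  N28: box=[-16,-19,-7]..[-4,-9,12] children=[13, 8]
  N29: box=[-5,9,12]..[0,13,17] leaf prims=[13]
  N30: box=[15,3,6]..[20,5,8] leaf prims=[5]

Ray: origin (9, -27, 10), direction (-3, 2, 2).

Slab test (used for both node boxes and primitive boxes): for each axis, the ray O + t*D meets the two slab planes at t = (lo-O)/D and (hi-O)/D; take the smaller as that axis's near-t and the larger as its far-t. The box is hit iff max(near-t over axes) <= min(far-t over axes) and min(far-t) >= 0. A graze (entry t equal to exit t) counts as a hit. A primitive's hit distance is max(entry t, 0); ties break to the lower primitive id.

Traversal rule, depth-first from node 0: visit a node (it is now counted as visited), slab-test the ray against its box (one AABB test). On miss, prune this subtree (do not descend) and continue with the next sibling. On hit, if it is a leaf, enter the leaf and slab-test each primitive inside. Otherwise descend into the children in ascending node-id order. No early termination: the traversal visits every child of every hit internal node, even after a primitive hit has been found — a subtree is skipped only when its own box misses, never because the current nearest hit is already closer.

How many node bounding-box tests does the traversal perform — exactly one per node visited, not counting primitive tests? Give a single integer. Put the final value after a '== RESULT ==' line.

Traverse from the root:
N0 x:[-11/3,9] y:[4,23] z:[-13,13/2] -> hit [4,13/2], descend [1, 15]
  N1 x:[13/3,9] y:[4,29/2] z:[-17/2,13/2] -> hit [13/3,13/2], descend [10, 28]
    N10 x:[22/3,9] y:[8,29/2] z:[1/2,13/2] -> miss, prune
    N28 x:[13/3,25/3] y:[4,9] z:[-17/2,1] -> miss, prune
  N15 x:[-11/3,14/3] y:[9,23] z:[-13,7/2] -> miss, prune

Summary -> nodes [0, 1, 10, 28, 15]; box-tests=5; leaf-entries=0; first=miss

== RESULT ==
5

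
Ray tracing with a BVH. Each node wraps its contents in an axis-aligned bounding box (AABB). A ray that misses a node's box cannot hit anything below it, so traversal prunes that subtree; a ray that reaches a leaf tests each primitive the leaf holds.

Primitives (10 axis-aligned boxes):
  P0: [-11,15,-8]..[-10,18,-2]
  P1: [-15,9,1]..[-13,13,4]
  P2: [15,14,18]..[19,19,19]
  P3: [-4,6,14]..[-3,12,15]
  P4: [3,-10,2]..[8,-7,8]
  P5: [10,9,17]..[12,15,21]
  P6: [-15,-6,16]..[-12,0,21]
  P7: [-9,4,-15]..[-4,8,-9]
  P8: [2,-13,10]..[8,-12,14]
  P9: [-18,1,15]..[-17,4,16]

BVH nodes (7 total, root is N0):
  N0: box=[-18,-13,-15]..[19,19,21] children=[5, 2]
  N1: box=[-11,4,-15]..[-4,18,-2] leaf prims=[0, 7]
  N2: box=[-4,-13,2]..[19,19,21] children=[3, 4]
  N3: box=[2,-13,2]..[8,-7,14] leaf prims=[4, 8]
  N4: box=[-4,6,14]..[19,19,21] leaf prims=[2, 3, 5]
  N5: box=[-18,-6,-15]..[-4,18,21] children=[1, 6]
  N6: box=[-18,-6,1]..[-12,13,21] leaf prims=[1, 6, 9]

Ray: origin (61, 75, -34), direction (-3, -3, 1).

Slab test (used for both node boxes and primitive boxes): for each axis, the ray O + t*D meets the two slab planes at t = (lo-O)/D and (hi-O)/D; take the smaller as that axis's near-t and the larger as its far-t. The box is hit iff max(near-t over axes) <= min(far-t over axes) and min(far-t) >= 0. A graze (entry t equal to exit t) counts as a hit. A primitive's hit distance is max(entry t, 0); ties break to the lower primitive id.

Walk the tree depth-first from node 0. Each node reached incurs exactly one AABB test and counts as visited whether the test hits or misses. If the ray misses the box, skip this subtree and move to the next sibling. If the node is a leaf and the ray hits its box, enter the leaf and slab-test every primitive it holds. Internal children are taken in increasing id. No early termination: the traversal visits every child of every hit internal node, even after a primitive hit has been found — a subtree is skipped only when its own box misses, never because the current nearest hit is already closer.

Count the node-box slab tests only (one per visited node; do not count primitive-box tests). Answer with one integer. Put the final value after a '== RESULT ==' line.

Trace the traversal:
N0 x:[14,79/3] y:[56/3,88/3] z:[19,55] -> hit [19,79/3], descend [2, 5]
  N2 x:[14,65/3] y:[56/3,88/3] z:[36,55] -> miss, prune
  N5 x:[65/3,79/3] y:[19,27] z:[19,55] -> hit [65/3,79/3], descend [1, 6]
    N1 x:[65/3,24] y:[19,71/3] z:[19,32] -> hit [65/3,71/3] leaf, test {P0(miss), P7@t=67/3}
    N6 x:[73/3,79/3] y:[62/3,27] z:[35,55] -> miss, prune

order=[0, 2, 5, 1, 6]  |boxes|=5  |leaves|=1  hit=P7

== RESULT ==
5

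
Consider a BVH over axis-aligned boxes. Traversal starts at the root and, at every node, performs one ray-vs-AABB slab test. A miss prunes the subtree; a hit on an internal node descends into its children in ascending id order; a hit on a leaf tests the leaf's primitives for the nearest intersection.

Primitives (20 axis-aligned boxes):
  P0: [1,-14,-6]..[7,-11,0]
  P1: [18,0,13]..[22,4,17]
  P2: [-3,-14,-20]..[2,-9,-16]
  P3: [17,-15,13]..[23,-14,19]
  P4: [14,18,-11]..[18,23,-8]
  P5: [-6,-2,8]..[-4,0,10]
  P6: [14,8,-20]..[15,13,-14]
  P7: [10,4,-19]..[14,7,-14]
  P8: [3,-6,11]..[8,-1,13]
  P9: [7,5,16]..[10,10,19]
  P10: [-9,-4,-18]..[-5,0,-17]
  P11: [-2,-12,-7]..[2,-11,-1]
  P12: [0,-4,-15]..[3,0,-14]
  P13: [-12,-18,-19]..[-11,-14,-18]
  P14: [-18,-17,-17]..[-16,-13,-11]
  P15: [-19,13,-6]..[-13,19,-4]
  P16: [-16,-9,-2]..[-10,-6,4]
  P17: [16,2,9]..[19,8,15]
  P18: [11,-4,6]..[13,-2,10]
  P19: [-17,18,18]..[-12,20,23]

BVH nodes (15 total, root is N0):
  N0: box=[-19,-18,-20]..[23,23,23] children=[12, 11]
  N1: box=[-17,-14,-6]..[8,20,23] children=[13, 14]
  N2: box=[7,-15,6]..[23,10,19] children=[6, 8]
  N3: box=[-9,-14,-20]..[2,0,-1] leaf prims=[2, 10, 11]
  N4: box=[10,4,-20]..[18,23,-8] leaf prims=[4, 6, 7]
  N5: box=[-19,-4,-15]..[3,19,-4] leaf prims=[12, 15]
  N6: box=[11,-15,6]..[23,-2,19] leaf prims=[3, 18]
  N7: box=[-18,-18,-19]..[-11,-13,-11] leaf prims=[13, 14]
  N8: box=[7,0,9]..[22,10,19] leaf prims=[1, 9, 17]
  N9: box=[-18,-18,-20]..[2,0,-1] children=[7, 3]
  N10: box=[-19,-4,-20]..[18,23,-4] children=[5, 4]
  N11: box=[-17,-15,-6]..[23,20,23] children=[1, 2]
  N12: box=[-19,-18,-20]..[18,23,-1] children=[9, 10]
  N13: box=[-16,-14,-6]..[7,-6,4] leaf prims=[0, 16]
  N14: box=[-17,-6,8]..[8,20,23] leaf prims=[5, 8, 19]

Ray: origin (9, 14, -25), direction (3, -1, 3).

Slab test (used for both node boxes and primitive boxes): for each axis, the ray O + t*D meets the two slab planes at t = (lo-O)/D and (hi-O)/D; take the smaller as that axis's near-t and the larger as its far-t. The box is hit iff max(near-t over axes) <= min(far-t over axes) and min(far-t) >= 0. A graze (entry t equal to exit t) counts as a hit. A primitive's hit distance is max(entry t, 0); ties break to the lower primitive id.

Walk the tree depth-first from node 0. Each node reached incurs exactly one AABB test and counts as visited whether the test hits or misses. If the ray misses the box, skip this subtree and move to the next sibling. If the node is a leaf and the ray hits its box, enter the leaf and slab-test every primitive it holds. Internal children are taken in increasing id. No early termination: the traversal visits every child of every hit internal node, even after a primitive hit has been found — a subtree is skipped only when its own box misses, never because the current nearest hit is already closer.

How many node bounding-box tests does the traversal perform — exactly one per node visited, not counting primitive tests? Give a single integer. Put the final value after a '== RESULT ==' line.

Trace the traversal:
N0 x:[-28/3,14/3] y:[-9,32] z:[5/3,16] -> hit [5/3,14/3], descend [11, 12]
  N11 x:[-26/3,14/3] y:[-6,29] z:[19/3,16] -> miss, prune
  N12 x:[-28/3,3] y:[-9,32] z:[5/3,8] -> hit [5/3,3], descend [9, 10]
    N9 x:[-9,-7/3] y:[14,32] z:[5/3,8] -> miss, prune
    N10 x:[-28/3,3] y:[-9,18] z:[5/3,7] -> hit [5/3,3], descend [4, 5]
      N4 x:[1/3,3] y:[-9,10] z:[5/3,17/3] -> hit [5/3,3] leaf, test {P4(miss), P6@t=5/3, P7(miss)}
      N5 x:[-28/3,-2] y:[-5,18] z:[10/3,7] -> miss, prune

order=[0, 11, 12, 9, 10, 4, 5]  |boxes|=7  |leaves|=1  hit=P6

== RESULT ==
7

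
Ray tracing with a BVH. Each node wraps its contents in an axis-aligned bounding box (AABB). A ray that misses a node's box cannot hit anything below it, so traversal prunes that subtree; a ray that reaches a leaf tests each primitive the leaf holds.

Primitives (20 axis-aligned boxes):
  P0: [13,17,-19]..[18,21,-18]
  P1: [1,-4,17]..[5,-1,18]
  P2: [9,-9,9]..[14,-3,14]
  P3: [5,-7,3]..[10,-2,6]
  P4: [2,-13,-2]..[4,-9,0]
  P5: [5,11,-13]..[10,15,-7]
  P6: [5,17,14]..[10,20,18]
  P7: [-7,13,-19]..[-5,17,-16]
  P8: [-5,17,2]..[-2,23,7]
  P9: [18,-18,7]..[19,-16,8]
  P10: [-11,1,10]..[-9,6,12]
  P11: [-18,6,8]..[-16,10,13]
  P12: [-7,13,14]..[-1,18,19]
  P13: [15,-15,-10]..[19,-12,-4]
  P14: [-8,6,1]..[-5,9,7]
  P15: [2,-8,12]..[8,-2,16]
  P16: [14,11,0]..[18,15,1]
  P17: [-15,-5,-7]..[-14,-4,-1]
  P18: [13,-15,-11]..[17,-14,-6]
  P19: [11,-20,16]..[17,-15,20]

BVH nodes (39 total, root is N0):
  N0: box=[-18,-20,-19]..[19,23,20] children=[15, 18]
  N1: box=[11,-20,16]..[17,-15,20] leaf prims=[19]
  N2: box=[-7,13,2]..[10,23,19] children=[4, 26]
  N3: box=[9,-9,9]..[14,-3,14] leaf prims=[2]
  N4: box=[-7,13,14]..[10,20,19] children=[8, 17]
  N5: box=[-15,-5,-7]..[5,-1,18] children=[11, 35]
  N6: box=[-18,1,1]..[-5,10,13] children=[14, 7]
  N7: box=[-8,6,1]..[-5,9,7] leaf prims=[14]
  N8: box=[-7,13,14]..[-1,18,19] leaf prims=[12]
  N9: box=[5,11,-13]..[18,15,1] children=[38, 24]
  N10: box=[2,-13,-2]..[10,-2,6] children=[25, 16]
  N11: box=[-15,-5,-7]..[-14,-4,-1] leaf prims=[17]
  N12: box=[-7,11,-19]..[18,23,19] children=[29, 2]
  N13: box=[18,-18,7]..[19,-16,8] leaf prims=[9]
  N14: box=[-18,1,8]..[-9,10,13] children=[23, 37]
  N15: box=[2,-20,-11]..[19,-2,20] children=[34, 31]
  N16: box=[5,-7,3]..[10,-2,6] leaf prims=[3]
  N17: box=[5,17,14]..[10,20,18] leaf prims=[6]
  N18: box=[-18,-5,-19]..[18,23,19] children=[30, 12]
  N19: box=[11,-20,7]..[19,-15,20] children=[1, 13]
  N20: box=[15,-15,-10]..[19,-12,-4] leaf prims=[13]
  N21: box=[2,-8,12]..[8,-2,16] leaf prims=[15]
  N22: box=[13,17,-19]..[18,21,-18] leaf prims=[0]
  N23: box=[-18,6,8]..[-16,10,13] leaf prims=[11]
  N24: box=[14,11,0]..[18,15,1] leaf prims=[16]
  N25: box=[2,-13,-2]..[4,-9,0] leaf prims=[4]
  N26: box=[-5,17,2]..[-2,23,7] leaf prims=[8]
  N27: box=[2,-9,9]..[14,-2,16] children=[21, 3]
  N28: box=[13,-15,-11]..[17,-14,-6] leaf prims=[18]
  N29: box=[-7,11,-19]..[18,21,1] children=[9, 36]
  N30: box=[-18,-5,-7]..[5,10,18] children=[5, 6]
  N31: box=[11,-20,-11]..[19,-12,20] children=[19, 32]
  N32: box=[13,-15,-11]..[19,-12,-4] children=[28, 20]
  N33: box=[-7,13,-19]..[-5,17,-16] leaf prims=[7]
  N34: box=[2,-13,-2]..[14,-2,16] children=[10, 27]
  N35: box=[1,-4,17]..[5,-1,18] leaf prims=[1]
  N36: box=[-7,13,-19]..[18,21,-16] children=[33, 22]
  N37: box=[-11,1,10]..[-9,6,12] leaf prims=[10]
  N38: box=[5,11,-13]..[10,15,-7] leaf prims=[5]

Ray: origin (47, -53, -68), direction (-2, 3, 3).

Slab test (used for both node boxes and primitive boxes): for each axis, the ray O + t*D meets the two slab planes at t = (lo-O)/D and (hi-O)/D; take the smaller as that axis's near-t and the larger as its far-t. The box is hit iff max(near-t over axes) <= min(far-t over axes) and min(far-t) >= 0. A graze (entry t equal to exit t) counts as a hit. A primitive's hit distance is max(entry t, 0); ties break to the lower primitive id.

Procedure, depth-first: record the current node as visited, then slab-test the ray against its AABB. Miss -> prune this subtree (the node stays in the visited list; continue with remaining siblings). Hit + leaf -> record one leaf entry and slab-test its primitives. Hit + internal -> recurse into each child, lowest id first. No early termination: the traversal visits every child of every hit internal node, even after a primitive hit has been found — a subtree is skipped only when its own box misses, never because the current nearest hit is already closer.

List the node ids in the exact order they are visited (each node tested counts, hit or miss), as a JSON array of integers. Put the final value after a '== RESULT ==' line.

Trace the traversal:
N0 x:[14,65/2] y:[11,76/3] z:[49/3,88/3] -> hit [49/3,76/3], descend [15, 18]
  N15 x:[14,45/2] y:[11,17] z:[19,88/3] -> miss, prune
  N18 x:[29/2,65/2] y:[16,76/3] z:[49/3,29] -> hit [49/3,76/3], descend [12, 30]
    N12 x:[29/2,27] y:[64/3,76/3] z:[49/3,29] -> hit [64/3,76/3], descend [2, 29]
      N2 x:[37/2,27] y:[22,76/3] z:[70/3,29] -> hit [70/3,76/3], descend [4, 26]
        N4 x:[37/2,27] y:[22,73/3] z:[82/3,29] -> miss, prune
        N26 x:[49/2,26] y:[70/3,76/3] z:[70/3,25] -> hit [49/2,25] leaf, test {P8@t=49/2}
      N29 x:[29/2,27] y:[64/3,74/3] z:[49/3,23] -> hit [64/3,23], descend [9, 36]
        N9 x:[29/2,21] y:[64/3,68/3] z:[55/3,23] -> miss, prune
        N36 x:[29/2,27] y:[22,74/3] z:[49/3,52/3] -> miss, prune
    N30 x:[21,65/2] y:[16,21] z:[61/3,86/3] -> hit [21,21], descend [5, 6]
      N5 x:[21,31] y:[16,52/3] z:[61/3,86/3] -> miss, prune
      N6 x:[26,65/2] y:[18,21] z:[23,27] -> miss, prune

13 AABB tests over nodes [0, 15, 18, 12, 2, 4, 26, 29, 9, 36, 30, 5, 6]; 1 leaf entered; closest P8.

== RESULT ==
[0, 15, 18, 12, 2, 4, 26, 29, 9, 36, 30, 5, 6]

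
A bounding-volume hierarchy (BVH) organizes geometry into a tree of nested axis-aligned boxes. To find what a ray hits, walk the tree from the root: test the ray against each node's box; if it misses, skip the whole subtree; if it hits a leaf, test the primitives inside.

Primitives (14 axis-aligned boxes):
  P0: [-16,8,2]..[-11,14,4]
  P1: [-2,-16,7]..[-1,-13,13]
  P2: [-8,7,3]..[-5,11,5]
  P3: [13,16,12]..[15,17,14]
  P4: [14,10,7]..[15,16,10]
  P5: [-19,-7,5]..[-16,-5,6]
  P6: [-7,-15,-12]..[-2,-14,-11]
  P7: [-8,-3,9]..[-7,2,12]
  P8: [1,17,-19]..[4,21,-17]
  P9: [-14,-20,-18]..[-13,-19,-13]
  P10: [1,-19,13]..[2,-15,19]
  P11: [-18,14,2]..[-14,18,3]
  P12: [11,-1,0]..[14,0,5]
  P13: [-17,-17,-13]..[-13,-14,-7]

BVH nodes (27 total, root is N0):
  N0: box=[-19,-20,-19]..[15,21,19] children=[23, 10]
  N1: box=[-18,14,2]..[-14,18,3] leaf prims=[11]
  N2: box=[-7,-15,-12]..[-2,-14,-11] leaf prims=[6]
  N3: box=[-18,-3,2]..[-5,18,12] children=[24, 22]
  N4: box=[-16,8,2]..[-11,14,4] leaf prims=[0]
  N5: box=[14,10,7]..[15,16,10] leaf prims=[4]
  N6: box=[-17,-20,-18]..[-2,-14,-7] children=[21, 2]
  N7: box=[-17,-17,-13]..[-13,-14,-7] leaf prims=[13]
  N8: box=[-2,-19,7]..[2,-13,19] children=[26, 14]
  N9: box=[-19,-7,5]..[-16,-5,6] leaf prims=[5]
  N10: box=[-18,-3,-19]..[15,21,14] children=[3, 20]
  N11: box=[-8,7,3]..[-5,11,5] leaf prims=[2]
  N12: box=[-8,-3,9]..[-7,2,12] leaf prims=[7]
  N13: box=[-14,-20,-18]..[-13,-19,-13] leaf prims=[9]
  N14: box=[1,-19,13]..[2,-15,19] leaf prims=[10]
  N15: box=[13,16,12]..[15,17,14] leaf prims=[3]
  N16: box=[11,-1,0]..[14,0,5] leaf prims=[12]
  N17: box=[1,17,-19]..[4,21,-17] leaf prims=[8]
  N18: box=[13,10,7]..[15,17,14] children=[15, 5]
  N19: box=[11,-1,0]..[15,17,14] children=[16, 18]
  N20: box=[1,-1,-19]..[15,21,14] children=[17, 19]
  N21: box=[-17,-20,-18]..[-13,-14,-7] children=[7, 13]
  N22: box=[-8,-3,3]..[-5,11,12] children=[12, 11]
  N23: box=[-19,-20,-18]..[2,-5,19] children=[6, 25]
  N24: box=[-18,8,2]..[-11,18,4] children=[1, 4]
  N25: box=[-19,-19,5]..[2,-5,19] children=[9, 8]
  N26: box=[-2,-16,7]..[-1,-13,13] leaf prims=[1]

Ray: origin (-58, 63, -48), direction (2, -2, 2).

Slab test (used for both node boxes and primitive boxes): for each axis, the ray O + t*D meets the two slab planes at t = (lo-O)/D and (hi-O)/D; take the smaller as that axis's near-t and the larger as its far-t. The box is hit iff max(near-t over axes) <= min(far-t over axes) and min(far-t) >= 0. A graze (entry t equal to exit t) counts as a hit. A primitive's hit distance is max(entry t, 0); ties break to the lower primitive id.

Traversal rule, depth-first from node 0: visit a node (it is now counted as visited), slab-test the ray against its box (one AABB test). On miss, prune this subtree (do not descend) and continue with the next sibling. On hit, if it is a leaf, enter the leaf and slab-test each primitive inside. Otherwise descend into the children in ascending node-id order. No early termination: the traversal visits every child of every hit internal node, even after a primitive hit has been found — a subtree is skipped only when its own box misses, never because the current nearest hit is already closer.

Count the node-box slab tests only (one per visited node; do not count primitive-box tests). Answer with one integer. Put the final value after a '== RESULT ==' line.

Traverse from the root:
N0 x:[39/2,73/2] y:[21,83/2] z:[29/2,67/2] -> hit [21,67/2], descend [10, 23]
  N10 x:[20,73/2] y:[21,33] z:[29/2,31] -> hit [21,31], descend [3, 20]
    N3 x:[20,53/2] y:[45/2,33] z:[25,30] -> hit [25,53/2], descend [22, 24]
      N22 x:[25,53/2] y:[26,33] z:[51/2,30] -> hit [26,53/2], descend [11, 12]
        N11 x:[25,53/2] y:[26,28] z:[51/2,53/2] -> hit [26,53/2] leaf, test {P2@t=26}
        N12 x:[25,51/2] y:[61/2,33] z:[57/2,30] -> miss, prune
      N24 x:[20,47/2] y:[45/2,55/2] z:[25,26] -> miss, prune
    N20 x:[59/2,73/2] y:[21,32] z:[29/2,31] -> hit [59/2,31], descend [17, 19]
      N17 x:[59/2,31] y:[21,23] z:[29/2,31/2] -> miss, prune
      N19 x:[69/2,73/2] y:[23,32] z:[24,31] -> miss, prune
  N23 x:[39/2,30] y:[34,83/2] z:[15,67/2] -> miss, prune

11 AABB tests over nodes [0, 10, 3, 22, 11, 12, 24, 20, 17, 19, 23]; 1 leaf entered; closest P2.

== RESULT ==
11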